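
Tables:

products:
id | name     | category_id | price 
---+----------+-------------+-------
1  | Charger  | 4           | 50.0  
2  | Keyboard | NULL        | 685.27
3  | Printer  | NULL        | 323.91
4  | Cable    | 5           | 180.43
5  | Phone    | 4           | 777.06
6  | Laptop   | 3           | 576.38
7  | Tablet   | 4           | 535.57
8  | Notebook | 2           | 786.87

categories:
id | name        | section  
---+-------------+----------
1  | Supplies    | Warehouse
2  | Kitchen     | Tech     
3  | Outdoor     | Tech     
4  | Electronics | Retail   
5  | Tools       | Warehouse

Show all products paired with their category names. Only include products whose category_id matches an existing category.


INNER JOIN keeps only products rows whose category_id matches an id in categories. Walk through each product:
  - product 1 (Charger): category_id=4 -> matches Electronics
  - product 2 (Keyboard): category_id=NULL, no match -> dropped
  - product 3 (Printer): category_id=NULL, no match -> dropped
  - product 4 (Cable): category_id=5 -> matches Tools
  - product 5 (Phone): category_id=4 -> matches Electronics
  - product 6 (Laptop): category_id=3 -> matches Outdoor
  - product 7 (Tablet): category_id=4 -> matches Electronics
  - product 8 (Notebook): category_id=2 -> matches Kitchen
So 2 of 8 rows are dropped.

SQL:
SELECT a.name, b.name AS category
FROM products a
INNER JOIN categories b ON a.category_id = b.id

Result:
name     | category   
---------+------------
Charger  | Electronics
Cable    | Tools      
Phone    | Electronics
Laptop   | Outdoor    
Tablet   | Electronics
Notebook | Kitchen    


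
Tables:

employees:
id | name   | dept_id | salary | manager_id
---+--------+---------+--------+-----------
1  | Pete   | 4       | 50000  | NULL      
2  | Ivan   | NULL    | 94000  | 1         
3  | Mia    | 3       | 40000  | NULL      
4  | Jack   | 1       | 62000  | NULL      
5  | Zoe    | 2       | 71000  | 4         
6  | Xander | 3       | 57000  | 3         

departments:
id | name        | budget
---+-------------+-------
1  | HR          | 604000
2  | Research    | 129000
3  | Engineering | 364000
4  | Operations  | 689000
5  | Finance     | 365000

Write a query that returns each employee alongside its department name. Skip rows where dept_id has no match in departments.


INNER JOIN keeps only employees rows whose dept_id matches an id in departments. Walk through each employee:
  - employee 1 (Pete): dept_id=4 -> matches Operations
  - employee 2 (Ivan): dept_id=NULL, no match -> dropped
  - employee 3 (Mia): dept_id=3 -> matches Engineering
  - employee 4 (Jack): dept_id=1 -> matches HR
  - employee 5 (Zoe): dept_id=2 -> matches Research
  - employee 6 (Xander): dept_id=3 -> matches Engineering
So 1 of 6 rows is dropped.

SQL:
SELECT a.name, b.name AS department
FROM employees a
INNER JOIN departments b ON a.dept_id = b.id

Result:
name   | department 
-------+------------
Pete   | Operations 
Mia    | Engineering
Jack   | HR         
Zoe    | Research   
Xander | Engineering


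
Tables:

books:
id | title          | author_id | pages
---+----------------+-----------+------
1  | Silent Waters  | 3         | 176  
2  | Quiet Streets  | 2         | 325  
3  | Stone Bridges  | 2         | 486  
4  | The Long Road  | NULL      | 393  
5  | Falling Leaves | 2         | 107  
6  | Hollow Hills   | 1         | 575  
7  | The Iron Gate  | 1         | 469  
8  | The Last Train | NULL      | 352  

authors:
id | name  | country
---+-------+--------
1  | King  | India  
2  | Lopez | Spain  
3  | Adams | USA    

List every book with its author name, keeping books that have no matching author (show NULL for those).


LEFT JOIN keeps every row from books (the left table); where author_id has no match in authors, the author columns become NULL. Walk through each book:
  - book 1 (Silent Waters): author_id=3 -> matches Adams
  - book 2 (Quiet Streets): author_id=2 -> matches Lopez
  - book 3 (Stone Bridges): author_id=2 -> matches Lopez
  - book 4 (The Long Road): author_id=NULL, no match -> kept with NULL
  - book 5 (Falling Leaves): author_id=2 -> matches Lopez
  - book 6 (Hollow Hills): author_id=1 -> matches King
  - book 7 (The Iron Gate): author_id=1 -> matches King
  - book 8 (The Last Train): author_id=NULL, no match -> kept with NULL
All 8 rows appear; 2 have NULL author.

SQL:
SELECT a.title, b.name AS author
FROM books a
LEFT JOIN authors b ON a.author_id = b.id

Result:
title          | author
---------------+-------
Silent Waters  | Adams 
Quiet Streets  | Lopez 
Stone Bridges  | Lopez 
The Long Road  | NULL  
Falling Leaves | Lopez 
Hollow Hills   | King  
The Iron Gate  | King  
The Last Train | NULL  


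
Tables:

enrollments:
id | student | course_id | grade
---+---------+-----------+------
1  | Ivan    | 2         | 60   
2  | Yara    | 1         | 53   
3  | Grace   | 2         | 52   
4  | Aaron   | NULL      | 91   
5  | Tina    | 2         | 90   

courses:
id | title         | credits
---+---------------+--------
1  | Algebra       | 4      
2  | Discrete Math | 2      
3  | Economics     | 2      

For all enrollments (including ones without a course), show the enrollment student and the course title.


LEFT JOIN keeps every row from enrollments (the left table); where course_id has no match in courses, the course columns become NULL. Walk through each enrollment:
  - enrollment 1 (Ivan): course_id=2 -> matches Discrete Math
  - enrollment 2 (Yara): course_id=1 -> matches Algebra
  - enrollment 3 (Grace): course_id=2 -> matches Discrete Math
  - enrollment 4 (Aaron): course_id=NULL, no match -> kept with NULL
  - enrollment 5 (Tina): course_id=2 -> matches Discrete Math
All 5 rows appear; 1 has NULL course.

SQL:
SELECT a.student, b.title AS course
FROM enrollments a
LEFT JOIN courses b ON a.course_id = b.id

Result:
student | course       
--------+--------------
Ivan    | Discrete Math
Yara    | Algebra      
Grace   | Discrete Math
Aaron   | NULL         
Tina    | Discrete Math


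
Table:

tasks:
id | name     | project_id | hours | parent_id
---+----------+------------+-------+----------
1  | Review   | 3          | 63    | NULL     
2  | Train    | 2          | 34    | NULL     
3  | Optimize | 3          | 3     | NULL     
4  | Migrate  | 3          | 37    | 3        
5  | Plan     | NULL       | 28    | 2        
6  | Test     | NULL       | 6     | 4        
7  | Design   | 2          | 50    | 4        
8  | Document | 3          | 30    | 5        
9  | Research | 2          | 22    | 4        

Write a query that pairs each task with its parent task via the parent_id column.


This is a self-join: tasks is joined to a second copy of itself, matching each row's parent_id to another row's id. Use LEFT JOIN so rows with parent_id=NULL are kept.
  - task 1 (Review): parent_id=NULL -> NULL
  - task 2 (Train): parent_id=NULL -> NULL
  - task 3 (Optimize): parent_id=NULL -> NULL
  - task 4 (Migrate): parent_id=3 -> Optimize
  - task 5 (Plan): parent_id=2 -> Train
  - task 6 (Test): parent_id=4 -> Migrate
  - task 7 (Design): parent_id=4 -> Migrate
  - task 8 (Document): parent_id=5 -> Plan
  - task 9 (Research): parent_id=4 -> Migrate

SQL:
SELECT a.name AS item, b.name AS parent
FROM tasks a
LEFT JOIN tasks b ON a.parent_id = b.id

Result:
item     | parent  
---------+---------
Review   | NULL    
Train    | NULL    
Optimize | NULL    
Migrate  | Optimize
Plan     | Train   
Test     | Migrate 
Design   | Migrate 
Document | Plan    
Research | Migrate 


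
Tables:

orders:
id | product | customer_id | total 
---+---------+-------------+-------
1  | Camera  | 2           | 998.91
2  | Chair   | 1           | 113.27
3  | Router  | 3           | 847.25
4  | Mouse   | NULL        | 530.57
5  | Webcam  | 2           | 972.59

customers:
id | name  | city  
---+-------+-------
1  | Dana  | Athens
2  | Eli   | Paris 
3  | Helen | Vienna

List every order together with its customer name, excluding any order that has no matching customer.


INNER JOIN keeps only orders rows whose customer_id matches an id in customers. Walk through each order:
  - order 1 (Camera): customer_id=2 -> matches Eli
  - order 2 (Chair): customer_id=1 -> matches Dana
  - order 3 (Router): customer_id=3 -> matches Helen
  - order 4 (Mouse): customer_id=NULL, no match -> dropped
  - order 5 (Webcam): customer_id=2 -> matches Eli
So 1 of 5 rows is dropped.

SQL:
SELECT a.product, b.name AS customer
FROM orders a
INNER JOIN customers b ON a.customer_id = b.id

Result:
product | customer
--------+---------
Camera  | Eli     
Chair   | Dana    
Router  | Helen   
Webcam  | Eli     


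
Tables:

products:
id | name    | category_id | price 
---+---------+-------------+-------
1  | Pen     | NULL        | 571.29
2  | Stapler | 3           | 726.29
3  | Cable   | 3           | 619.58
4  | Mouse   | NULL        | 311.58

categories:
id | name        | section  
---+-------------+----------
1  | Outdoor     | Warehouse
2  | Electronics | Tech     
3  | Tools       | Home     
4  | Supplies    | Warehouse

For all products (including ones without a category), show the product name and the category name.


LEFT JOIN keeps every row from products (the left table); where category_id has no match in categories, the category columns become NULL. Walk through each product:
  - product 1 (Pen): category_id=NULL, no match -> kept with NULL
  - product 2 (Stapler): category_id=3 -> matches Tools
  - product 3 (Cable): category_id=3 -> matches Tools
  - product 4 (Mouse): category_id=NULL, no match -> kept with NULL
All 4 rows appear; 2 have NULL category.

SQL:
SELECT a.name, b.name AS category
FROM products a
LEFT JOIN categories b ON a.category_id = b.id

Result:
name    | category
--------+---------
Pen     | NULL    
Stapler | Tools   
Cable   | Tools   
Mouse   | NULL    


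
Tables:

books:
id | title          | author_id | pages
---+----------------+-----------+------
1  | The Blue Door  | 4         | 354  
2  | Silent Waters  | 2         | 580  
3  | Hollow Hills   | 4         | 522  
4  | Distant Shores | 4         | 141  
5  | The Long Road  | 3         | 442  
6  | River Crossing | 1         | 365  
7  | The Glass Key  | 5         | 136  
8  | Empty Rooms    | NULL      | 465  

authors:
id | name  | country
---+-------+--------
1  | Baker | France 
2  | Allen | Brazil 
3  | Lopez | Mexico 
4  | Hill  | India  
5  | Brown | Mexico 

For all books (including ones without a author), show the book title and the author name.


LEFT JOIN keeps every row from books (the left table); where author_id has no match in authors, the author columns become NULL. Walk through each book:
  - book 1 (The Blue Door): author_id=4 -> matches Hill
  - book 2 (Silent Waters): author_id=2 -> matches Allen
  - book 3 (Hollow Hills): author_id=4 -> matches Hill
  - book 4 (Distant Shores): author_id=4 -> matches Hill
  - book 5 (The Long Road): author_id=3 -> matches Lopez
  - book 6 (River Crossing): author_id=1 -> matches Baker
  - book 7 (The Glass Key): author_id=5 -> matches Brown
  - book 8 (Empty Rooms): author_id=NULL, no match -> kept with NULL
All 8 rows appear; 1 has NULL author.

SQL:
SELECT a.title, b.name AS author
FROM books a
LEFT JOIN authors b ON a.author_id = b.id

Result:
title          | author
---------------+-------
The Blue Door  | Hill  
Silent Waters  | Allen 
Hollow Hills   | Hill  
Distant Shores | Hill  
The Long Road  | Lopez 
River Crossing | Baker 
The Glass Key  | Brown 
Empty Rooms    | NULL  


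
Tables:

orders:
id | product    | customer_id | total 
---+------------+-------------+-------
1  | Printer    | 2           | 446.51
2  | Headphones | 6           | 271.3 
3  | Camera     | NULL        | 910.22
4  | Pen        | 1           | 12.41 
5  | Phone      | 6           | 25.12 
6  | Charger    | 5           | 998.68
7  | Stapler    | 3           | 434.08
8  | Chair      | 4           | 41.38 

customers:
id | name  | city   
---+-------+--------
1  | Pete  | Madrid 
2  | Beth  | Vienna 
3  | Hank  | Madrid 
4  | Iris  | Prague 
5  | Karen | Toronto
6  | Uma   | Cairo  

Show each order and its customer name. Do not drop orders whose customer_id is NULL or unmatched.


LEFT JOIN keeps every row from orders (the left table); where customer_id has no match in customers, the customer columns become NULL. Walk through each order:
  - order 1 (Printer): customer_id=2 -> matches Beth
  - order 2 (Headphones): customer_id=6 -> matches Uma
  - order 3 (Camera): customer_id=NULL, no match -> kept with NULL
  - order 4 (Pen): customer_id=1 -> matches Pete
  - order 5 (Phone): customer_id=6 -> matches Uma
  - order 6 (Charger): customer_id=5 -> matches Karen
  - order 7 (Stapler): customer_id=3 -> matches Hank
  - order 8 (Chair): customer_id=4 -> matches Iris
All 8 rows appear; 1 has NULL customer.

SQL:
SELECT a.product, b.name AS customer
FROM orders a
LEFT JOIN customers b ON a.customer_id = b.id

Result:
product    | customer
-----------+---------
Printer    | Beth    
Headphones | Uma     
Camera     | NULL    
Pen        | Pete    
Phone      | Uma     
Charger    | Karen   
Stapler    | Hank    
Chair      | Iris    


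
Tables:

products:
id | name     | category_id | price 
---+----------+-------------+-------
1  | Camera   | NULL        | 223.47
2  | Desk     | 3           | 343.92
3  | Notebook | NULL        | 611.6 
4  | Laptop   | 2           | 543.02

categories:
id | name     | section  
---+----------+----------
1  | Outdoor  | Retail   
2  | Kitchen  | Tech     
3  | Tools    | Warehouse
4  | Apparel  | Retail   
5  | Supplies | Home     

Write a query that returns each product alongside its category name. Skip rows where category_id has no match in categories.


INNER JOIN keeps only products rows whose category_id matches an id in categories. Walk through each product:
  - product 1 (Camera): category_id=NULL, no match -> dropped
  - product 2 (Desk): category_id=3 -> matches Tools
  - product 3 (Notebook): category_id=NULL, no match -> dropped
  - product 4 (Laptop): category_id=2 -> matches Kitchen
So 2 of 4 rows are dropped.

SQL:
SELECT a.name, b.name AS category
FROM products a
INNER JOIN categories b ON a.category_id = b.id

Result:
name   | category
-------+---------
Desk   | Tools   
Laptop | Kitchen 


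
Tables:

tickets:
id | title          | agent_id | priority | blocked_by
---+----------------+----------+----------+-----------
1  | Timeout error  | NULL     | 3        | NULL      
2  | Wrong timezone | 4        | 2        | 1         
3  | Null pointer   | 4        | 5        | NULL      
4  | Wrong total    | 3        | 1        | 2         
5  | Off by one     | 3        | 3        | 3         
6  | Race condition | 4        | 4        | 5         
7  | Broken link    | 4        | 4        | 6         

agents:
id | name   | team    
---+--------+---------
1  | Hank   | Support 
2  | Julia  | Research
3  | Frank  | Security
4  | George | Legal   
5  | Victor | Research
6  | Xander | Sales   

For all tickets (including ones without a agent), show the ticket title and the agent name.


LEFT JOIN keeps every row from tickets (the left table); where agent_id has no match in agents, the agent columns become NULL. Walk through each ticket:
  - ticket 1 (Timeout error): agent_id=NULL, no match -> kept with NULL
  - ticket 2 (Wrong timezone): agent_id=4 -> matches George
  - ticket 3 (Null pointer): agent_id=4 -> matches George
  - ticket 4 (Wrong total): agent_id=3 -> matches Frank
  - ticket 5 (Off by one): agent_id=3 -> matches Frank
  - ticket 6 (Race condition): agent_id=4 -> matches George
  - ticket 7 (Broken link): agent_id=4 -> matches George
All 7 rows appear; 1 has NULL agent.

SQL:
SELECT a.title, b.name AS agent
FROM tickets a
LEFT JOIN agents b ON a.agent_id = b.id

Result:
title          | agent 
---------------+-------
Timeout error  | NULL  
Wrong timezone | George
Null pointer   | George
Wrong total    | Frank 
Off by one     | Frank 
Race condition | George
Broken link    | George


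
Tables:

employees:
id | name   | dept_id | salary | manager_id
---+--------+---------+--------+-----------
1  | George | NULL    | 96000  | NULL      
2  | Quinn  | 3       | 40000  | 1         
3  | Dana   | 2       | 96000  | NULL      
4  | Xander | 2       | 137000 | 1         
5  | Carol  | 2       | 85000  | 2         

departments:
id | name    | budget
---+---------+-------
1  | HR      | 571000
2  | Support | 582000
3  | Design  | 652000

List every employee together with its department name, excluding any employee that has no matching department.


INNER JOIN keeps only employees rows whose dept_id matches an id in departments. Walk through each employee:
  - employee 1 (George): dept_id=NULL, no match -> dropped
  - employee 2 (Quinn): dept_id=3 -> matches Design
  - employee 3 (Dana): dept_id=2 -> matches Support
  - employee 4 (Xander): dept_id=2 -> matches Support
  - employee 5 (Carol): dept_id=2 -> matches Support
So 1 of 5 rows is dropped.

SQL:
SELECT a.name, b.name AS department
FROM employees a
INNER JOIN departments b ON a.dept_id = b.id

Result:
name   | department
-------+-----------
Quinn  | Design    
Dana   | Support   
Xander | Support   
Carol  | Support   


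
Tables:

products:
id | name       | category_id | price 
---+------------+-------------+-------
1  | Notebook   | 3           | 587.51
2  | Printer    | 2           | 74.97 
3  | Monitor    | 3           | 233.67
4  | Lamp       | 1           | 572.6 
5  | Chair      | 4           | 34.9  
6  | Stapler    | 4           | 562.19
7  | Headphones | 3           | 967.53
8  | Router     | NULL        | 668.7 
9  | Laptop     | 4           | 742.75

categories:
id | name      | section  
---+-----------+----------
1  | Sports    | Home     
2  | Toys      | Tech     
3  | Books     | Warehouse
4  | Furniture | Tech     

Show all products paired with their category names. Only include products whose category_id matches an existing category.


INNER JOIN keeps only products rows whose category_id matches an id in categories. Walk through each product:
  - product 1 (Notebook): category_id=3 -> matches Books
  - product 2 (Printer): category_id=2 -> matches Toys
  - product 3 (Monitor): category_id=3 -> matches Books
  - product 4 (Lamp): category_id=1 -> matches Sports
  - product 5 (Chair): category_id=4 -> matches Furniture
  - product 6 (Stapler): category_id=4 -> matches Furniture
  - product 7 (Headphones): category_id=3 -> matches Books
  - product 8 (Router): category_id=NULL, no match -> dropped
  - product 9 (Laptop): category_id=4 -> matches Furniture
So 1 of 9 rows is dropped.

SQL:
SELECT a.name, b.name AS category
FROM products a
INNER JOIN categories b ON a.category_id = b.id

Result:
name       | category 
-----------+----------
Notebook   | Books    
Printer    | Toys     
Monitor    | Books    
Lamp       | Sports   
Chair      | Furniture
Stapler    | Furniture
Headphones | Books    
Laptop     | Furniture


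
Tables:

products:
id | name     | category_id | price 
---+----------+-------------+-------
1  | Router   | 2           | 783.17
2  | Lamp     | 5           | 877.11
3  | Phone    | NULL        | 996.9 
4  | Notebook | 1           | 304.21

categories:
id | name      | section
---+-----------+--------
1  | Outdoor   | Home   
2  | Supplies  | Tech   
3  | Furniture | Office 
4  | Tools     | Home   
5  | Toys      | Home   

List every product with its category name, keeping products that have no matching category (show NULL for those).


LEFT JOIN keeps every row from products (the left table); where category_id has no match in categories, the category columns become NULL. Walk through each product:
  - product 1 (Router): category_id=2 -> matches Supplies
  - product 2 (Lamp): category_id=5 -> matches Toys
  - product 3 (Phone): category_id=NULL, no match -> kept with NULL
  - product 4 (Notebook): category_id=1 -> matches Outdoor
All 4 rows appear; 1 has NULL category.

SQL:
SELECT a.name, b.name AS category
FROM products a
LEFT JOIN categories b ON a.category_id = b.id

Result:
name     | category
---------+---------
Router   | Supplies
Lamp     | Toys    
Phone    | NULL    
Notebook | Outdoor 


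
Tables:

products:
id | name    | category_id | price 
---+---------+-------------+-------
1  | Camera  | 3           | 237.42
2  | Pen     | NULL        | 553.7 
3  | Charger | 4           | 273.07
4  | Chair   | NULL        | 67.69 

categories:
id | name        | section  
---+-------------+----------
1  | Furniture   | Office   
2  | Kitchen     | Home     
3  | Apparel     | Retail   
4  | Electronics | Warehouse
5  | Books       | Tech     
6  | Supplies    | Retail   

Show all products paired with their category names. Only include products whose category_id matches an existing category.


INNER JOIN keeps only products rows whose category_id matches an id in categories. Walk through each product:
  - product 1 (Camera): category_id=3 -> matches Apparel
  - product 2 (Pen): category_id=NULL, no match -> dropped
  - product 3 (Charger): category_id=4 -> matches Electronics
  - product 4 (Chair): category_id=NULL, no match -> dropped
So 2 of 4 rows are dropped.

SQL:
SELECT a.name, b.name AS category
FROM products a
INNER JOIN categories b ON a.category_id = b.id

Result:
name    | category   
--------+------------
Camera  | Apparel    
Charger | Electronics


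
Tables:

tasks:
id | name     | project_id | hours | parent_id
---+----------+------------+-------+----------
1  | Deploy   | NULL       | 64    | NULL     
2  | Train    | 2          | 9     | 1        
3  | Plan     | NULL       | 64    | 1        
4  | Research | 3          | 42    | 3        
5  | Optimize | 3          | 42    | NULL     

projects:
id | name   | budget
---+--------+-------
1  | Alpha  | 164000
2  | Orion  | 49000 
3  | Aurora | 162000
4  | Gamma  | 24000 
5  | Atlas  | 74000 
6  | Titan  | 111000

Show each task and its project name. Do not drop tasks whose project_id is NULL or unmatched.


LEFT JOIN keeps every row from tasks (the left table); where project_id has no match in projects, the project columns become NULL. Walk through each task:
  - task 1 (Deploy): project_id=NULL, no match -> kept with NULL
  - task 2 (Train): project_id=2 -> matches Orion
  - task 3 (Plan): project_id=NULL, no match -> kept with NULL
  - task 4 (Research): project_id=3 -> matches Aurora
  - task 5 (Optimize): project_id=3 -> matches Aurora
All 5 rows appear; 2 have NULL project.

SQL:
SELECT a.name, b.name AS project
FROM tasks a
LEFT JOIN projects b ON a.project_id = b.id

Result:
name     | project
---------+--------
Deploy   | NULL   
Train    | Orion  
Plan     | NULL   
Research | Aurora 
Optimize | Aurora 


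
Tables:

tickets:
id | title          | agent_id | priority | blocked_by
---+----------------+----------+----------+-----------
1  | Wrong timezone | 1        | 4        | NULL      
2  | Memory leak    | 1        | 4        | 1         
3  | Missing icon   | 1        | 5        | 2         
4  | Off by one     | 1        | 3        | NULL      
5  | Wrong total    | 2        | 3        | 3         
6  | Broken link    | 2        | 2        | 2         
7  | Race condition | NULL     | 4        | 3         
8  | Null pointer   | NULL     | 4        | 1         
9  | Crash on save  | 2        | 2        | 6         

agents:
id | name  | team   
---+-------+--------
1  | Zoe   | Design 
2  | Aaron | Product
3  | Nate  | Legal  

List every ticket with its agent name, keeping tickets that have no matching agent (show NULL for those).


LEFT JOIN keeps every row from tickets (the left table); where agent_id has no match in agents, the agent columns become NULL. Walk through each ticket:
  - ticket 1 (Wrong timezone): agent_id=1 -> matches Zoe
  - ticket 2 (Memory leak): agent_id=1 -> matches Zoe
  - ticket 3 (Missing icon): agent_id=1 -> matches Zoe
  - ticket 4 (Off by one): agent_id=1 -> matches Zoe
  - ticket 5 (Wrong total): agent_id=2 -> matches Aaron
  - ticket 6 (Broken link): agent_id=2 -> matches Aaron
  - ticket 7 (Race condition): agent_id=NULL, no match -> kept with NULL
  - ticket 8 (Null pointer): agent_id=NULL, no match -> kept with NULL
  - ticket 9 (Crash on save): agent_id=2 -> matches Aaron
All 9 rows appear; 2 have NULL agent.

SQL:
SELECT a.title, b.name AS agent
FROM tickets a
LEFT JOIN agents b ON a.agent_id = b.id

Result:
title          | agent
---------------+------
Wrong timezone | Zoe  
Memory leak    | Zoe  
Missing icon   | Zoe  
Off by one     | Zoe  
Wrong total    | Aaron
Broken link    | Aaron
Race condition | NULL 
Null pointer   | NULL 
Crash on save  | Aaron


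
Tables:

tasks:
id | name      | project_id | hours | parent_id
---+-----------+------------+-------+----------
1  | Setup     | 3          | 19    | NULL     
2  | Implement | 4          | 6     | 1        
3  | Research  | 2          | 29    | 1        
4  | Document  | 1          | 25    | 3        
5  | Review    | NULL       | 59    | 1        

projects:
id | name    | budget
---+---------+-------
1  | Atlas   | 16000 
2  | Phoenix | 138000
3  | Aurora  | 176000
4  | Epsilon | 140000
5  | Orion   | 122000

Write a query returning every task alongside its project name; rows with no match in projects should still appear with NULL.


LEFT JOIN keeps every row from tasks (the left table); where project_id has no match in projects, the project columns become NULL. Walk through each task:
  - task 1 (Setup): project_id=3 -> matches Aurora
  - task 2 (Implement): project_id=4 -> matches Epsilon
  - task 3 (Research): project_id=2 -> matches Phoenix
  - task 4 (Document): project_id=1 -> matches Atlas
  - task 5 (Review): project_id=NULL, no match -> kept with NULL
All 5 rows appear; 1 has NULL project.

SQL:
SELECT a.name, b.name AS project
FROM tasks a
LEFT JOIN projects b ON a.project_id = b.id

Result:
name      | project
----------+--------
Setup     | Aurora 
Implement | Epsilon
Research  | Phoenix
Document  | Atlas  
Review    | NULL   


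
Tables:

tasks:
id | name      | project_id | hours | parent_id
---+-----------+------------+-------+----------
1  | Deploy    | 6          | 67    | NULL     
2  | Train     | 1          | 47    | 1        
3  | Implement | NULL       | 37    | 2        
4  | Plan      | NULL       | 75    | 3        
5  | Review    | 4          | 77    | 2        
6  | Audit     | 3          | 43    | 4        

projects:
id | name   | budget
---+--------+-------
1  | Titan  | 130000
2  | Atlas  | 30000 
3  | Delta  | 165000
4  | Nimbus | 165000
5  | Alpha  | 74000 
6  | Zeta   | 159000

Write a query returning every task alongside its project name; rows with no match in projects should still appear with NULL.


LEFT JOIN keeps every row from tasks (the left table); where project_id has no match in projects, the project columns become NULL. Walk through each task:
  - task 1 (Deploy): project_id=6 -> matches Zeta
  - task 2 (Train): project_id=1 -> matches Titan
  - task 3 (Implement): project_id=NULL, no match -> kept with NULL
  - task 4 (Plan): project_id=NULL, no match -> kept with NULL
  - task 5 (Review): project_id=4 -> matches Nimbus
  - task 6 (Audit): project_id=3 -> matches Delta
All 6 rows appear; 2 have NULL project.

SQL:
SELECT a.name, b.name AS project
FROM tasks a
LEFT JOIN projects b ON a.project_id = b.id

Result:
name      | project
----------+--------
Deploy    | Zeta   
Train     | Titan  
Implement | NULL   
Plan      | NULL   
Review    | Nimbus 
Audit     | Delta  


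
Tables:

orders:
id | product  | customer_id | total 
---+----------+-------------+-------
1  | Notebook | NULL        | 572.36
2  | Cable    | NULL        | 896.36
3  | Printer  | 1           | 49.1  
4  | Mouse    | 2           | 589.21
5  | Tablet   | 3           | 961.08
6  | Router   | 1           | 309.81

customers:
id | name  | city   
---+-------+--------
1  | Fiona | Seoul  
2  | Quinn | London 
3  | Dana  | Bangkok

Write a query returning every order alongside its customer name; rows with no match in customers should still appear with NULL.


LEFT JOIN keeps every row from orders (the left table); where customer_id has no match in customers, the customer columns become NULL. Walk through each order:
  - order 1 (Notebook): customer_id=NULL, no match -> kept with NULL
  - order 2 (Cable): customer_id=NULL, no match -> kept with NULL
  - order 3 (Printer): customer_id=1 -> matches Fiona
  - order 4 (Mouse): customer_id=2 -> matches Quinn
  - order 5 (Tablet): customer_id=3 -> matches Dana
  - order 6 (Router): customer_id=1 -> matches Fiona
All 6 rows appear; 2 have NULL customer.

SQL:
SELECT a.product, b.name AS customer
FROM orders a
LEFT JOIN customers b ON a.customer_id = b.id

Result:
product  | customer
---------+---------
Notebook | NULL    
Cable    | NULL    
Printer  | Fiona   
Mouse    | Quinn   
Tablet   | Dana    
Router   | Fiona   


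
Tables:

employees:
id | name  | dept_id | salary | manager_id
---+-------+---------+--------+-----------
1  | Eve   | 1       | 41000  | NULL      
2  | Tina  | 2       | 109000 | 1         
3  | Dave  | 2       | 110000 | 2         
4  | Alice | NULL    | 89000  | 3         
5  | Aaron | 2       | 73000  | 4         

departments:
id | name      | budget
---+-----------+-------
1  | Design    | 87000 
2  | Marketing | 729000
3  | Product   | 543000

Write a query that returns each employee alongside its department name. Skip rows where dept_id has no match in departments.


INNER JOIN keeps only employees rows whose dept_id matches an id in departments. Walk through each employee:
  - employee 1 (Eve): dept_id=1 -> matches Design
  - employee 2 (Tina): dept_id=2 -> matches Marketing
  - employee 3 (Dave): dept_id=2 -> matches Marketing
  - employee 4 (Alice): dept_id=NULL, no match -> dropped
  - employee 5 (Aaron): dept_id=2 -> matches Marketing
So 1 of 5 rows is dropped.

SQL:
SELECT a.name, b.name AS department
FROM employees a
INNER JOIN departments b ON a.dept_id = b.id

Result:
name  | department
------+-----------
Eve   | Design    
Tina  | Marketing 
Dave  | Marketing 
Aaron | Marketing 


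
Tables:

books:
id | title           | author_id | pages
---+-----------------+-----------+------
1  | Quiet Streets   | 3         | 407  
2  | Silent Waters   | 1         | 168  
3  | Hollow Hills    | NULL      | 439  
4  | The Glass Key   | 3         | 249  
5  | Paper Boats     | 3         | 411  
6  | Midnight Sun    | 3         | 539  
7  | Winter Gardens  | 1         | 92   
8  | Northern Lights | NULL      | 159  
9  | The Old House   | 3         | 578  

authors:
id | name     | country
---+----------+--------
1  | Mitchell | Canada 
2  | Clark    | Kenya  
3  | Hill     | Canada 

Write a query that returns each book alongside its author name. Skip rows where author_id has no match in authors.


INNER JOIN keeps only books rows whose author_id matches an id in authors. Walk through each book:
  - book 1 (Quiet Streets): author_id=3 -> matches Hill
  - book 2 (Silent Waters): author_id=1 -> matches Mitchell
  - book 3 (Hollow Hills): author_id=NULL, no match -> dropped
  - book 4 (The Glass Key): author_id=3 -> matches Hill
  - book 5 (Paper Boats): author_id=3 -> matches Hill
  - book 6 (Midnight Sun): author_id=3 -> matches Hill
  - book 7 (Winter Gardens): author_id=1 -> matches Mitchell
  - book 8 (Northern Lights): author_id=NULL, no match -> dropped
  - book 9 (The Old House): author_id=3 -> matches Hill
So 2 of 9 rows are dropped.

SQL:
SELECT a.title, b.name AS author
FROM books a
INNER JOIN authors b ON a.author_id = b.id

Result:
title          | author  
---------------+---------
Quiet Streets  | Hill    
Silent Waters  | Mitchell
The Glass Key  | Hill    
Paper Boats    | Hill    
Midnight Sun   | Hill    
Winter Gardens | Mitchell
The Old House  | Hill    


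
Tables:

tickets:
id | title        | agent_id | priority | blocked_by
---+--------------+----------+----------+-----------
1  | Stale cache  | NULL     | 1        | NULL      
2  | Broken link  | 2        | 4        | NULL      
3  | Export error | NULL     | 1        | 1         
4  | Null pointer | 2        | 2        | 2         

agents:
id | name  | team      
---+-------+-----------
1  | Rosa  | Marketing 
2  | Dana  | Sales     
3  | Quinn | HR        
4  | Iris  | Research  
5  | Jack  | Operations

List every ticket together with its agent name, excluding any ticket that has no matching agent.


INNER JOIN keeps only tickets rows whose agent_id matches an id in agents. Walk through each ticket:
  - ticket 1 (Stale cache): agent_id=NULL, no match -> dropped
  - ticket 2 (Broken link): agent_id=2 -> matches Dana
  - ticket 3 (Export error): agent_id=NULL, no match -> dropped
  - ticket 4 (Null pointer): agent_id=2 -> matches Dana
So 2 of 4 rows are dropped.

SQL:
SELECT a.title, b.name AS agent
FROM tickets a
INNER JOIN agents b ON a.agent_id = b.id

Result:
title        | agent
-------------+------
Broken link  | Dana 
Null pointer | Dana 


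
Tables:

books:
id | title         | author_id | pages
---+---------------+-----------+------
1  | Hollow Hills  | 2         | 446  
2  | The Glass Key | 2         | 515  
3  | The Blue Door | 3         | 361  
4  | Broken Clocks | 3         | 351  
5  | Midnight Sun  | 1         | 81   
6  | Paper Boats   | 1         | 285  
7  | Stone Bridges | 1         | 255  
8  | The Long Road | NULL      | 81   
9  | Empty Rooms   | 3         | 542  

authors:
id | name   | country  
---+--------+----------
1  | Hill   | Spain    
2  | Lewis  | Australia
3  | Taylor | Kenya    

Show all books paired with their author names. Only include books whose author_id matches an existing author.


INNER JOIN keeps only books rows whose author_id matches an id in authors. Walk through each book:
  - book 1 (Hollow Hills): author_id=2 -> matches Lewis
  - book 2 (The Glass Key): author_id=2 -> matches Lewis
  - book 3 (The Blue Door): author_id=3 -> matches Taylor
  - book 4 (Broken Clocks): author_id=3 -> matches Taylor
  - book 5 (Midnight Sun): author_id=1 -> matches Hill
  - book 6 (Paper Boats): author_id=1 -> matches Hill
  - book 7 (Stone Bridges): author_id=1 -> matches Hill
  - book 8 (The Long Road): author_id=NULL, no match -> dropped
  - book 9 (Empty Rooms): author_id=3 -> matches Taylor
So 1 of 9 rows is dropped.

SQL:
SELECT a.title, b.name AS author
FROM books a
INNER JOIN authors b ON a.author_id = b.id

Result:
title         | author
--------------+-------
Hollow Hills  | Lewis 
The Glass Key | Lewis 
The Blue Door | Taylor
Broken Clocks | Taylor
Midnight Sun  | Hill  
Paper Boats   | Hill  
Stone Bridges | Hill  
Empty Rooms   | Taylor


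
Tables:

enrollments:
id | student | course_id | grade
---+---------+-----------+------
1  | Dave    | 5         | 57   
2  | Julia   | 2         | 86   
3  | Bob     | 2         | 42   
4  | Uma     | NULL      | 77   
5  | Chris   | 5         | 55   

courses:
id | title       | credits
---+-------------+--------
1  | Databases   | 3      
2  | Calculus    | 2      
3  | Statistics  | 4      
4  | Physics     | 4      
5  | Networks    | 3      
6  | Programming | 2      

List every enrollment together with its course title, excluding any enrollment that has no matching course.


INNER JOIN keeps only enrollments rows whose course_id matches an id in courses. Walk through each enrollment:
  - enrollment 1 (Dave): course_id=5 -> matches Networks
  - enrollment 2 (Julia): course_id=2 -> matches Calculus
  - enrollment 3 (Bob): course_id=2 -> matches Calculus
  - enrollment 4 (Uma): course_id=NULL, no match -> dropped
  - enrollment 5 (Chris): course_id=5 -> matches Networks
So 1 of 5 rows is dropped.

SQL:
SELECT a.student, b.title AS course
FROM enrollments a
INNER JOIN courses b ON a.course_id = b.id

Result:
student | course  
--------+---------
Dave    | Networks
Julia   | Calculus
Bob     | Calculus
Chris   | Networks


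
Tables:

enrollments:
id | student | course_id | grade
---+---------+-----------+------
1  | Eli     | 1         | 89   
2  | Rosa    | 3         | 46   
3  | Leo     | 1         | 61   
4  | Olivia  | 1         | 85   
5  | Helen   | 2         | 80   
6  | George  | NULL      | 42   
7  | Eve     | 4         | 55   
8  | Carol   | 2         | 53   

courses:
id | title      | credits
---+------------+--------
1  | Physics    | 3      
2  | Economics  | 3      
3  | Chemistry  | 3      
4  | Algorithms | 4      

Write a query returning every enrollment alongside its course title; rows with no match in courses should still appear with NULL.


LEFT JOIN keeps every row from enrollments (the left table); where course_id has no match in courses, the course columns become NULL. Walk through each enrollment:
  - enrollment 1 (Eli): course_id=1 -> matches Physics
  - enrollment 2 (Rosa): course_id=3 -> matches Chemistry
  - enrollment 3 (Leo): course_id=1 -> matches Physics
  - enrollment 4 (Olivia): course_id=1 -> matches Physics
  - enrollment 5 (Helen): course_id=2 -> matches Economics
  - enrollment 6 (George): course_id=NULL, no match -> kept with NULL
  - enrollment 7 (Eve): course_id=4 -> matches Algorithms
  - enrollment 8 (Carol): course_id=2 -> matches Economics
All 8 rows appear; 1 has NULL course.

SQL:
SELECT a.student, b.title AS course
FROM enrollments a
LEFT JOIN courses b ON a.course_id = b.id

Result:
student | course    
--------+-----------
Eli     | Physics   
Rosa    | Chemistry 
Leo     | Physics   
Olivia  | Physics   
Helen   | Economics 
George  | NULL      
Eve     | Algorithms
Carol   | Economics 


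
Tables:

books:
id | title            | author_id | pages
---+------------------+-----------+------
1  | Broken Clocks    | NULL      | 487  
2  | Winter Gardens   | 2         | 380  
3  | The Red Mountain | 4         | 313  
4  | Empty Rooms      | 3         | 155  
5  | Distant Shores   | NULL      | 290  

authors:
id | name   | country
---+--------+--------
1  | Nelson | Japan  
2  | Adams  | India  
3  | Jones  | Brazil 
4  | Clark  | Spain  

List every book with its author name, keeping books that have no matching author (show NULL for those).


LEFT JOIN keeps every row from books (the left table); where author_id has no match in authors, the author columns become NULL. Walk through each book:
  - book 1 (Broken Clocks): author_id=NULL, no match -> kept with NULL
  - book 2 (Winter Gardens): author_id=2 -> matches Adams
  - book 3 (The Red Mountain): author_id=4 -> matches Clark
  - book 4 (Empty Rooms): author_id=3 -> matches Jones
  - book 5 (Distant Shores): author_id=NULL, no match -> kept with NULL
All 5 rows appear; 2 have NULL author.

SQL:
SELECT a.title, b.name AS author
FROM books a
LEFT JOIN authors b ON a.author_id = b.id

Result:
title            | author
-----------------+-------
Broken Clocks    | NULL  
Winter Gardens   | Adams 
The Red Mountain | Clark 
Empty Rooms      | Jones 
Distant Shores   | NULL  


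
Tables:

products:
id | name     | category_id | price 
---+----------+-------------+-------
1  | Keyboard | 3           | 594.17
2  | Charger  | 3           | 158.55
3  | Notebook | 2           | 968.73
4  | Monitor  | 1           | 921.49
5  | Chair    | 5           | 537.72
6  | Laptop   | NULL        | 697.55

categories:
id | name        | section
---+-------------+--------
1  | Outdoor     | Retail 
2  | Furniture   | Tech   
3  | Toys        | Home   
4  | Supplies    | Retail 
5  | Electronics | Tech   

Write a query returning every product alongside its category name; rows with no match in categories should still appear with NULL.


LEFT JOIN keeps every row from products (the left table); where category_id has no match in categories, the category columns become NULL. Walk through each product:
  - product 1 (Keyboard): category_id=3 -> matches Toys
  - product 2 (Charger): category_id=3 -> matches Toys
  - product 3 (Notebook): category_id=2 -> matches Furniture
  - product 4 (Monitor): category_id=1 -> matches Outdoor
  - product 5 (Chair): category_id=5 -> matches Electronics
  - product 6 (Laptop): category_id=NULL, no match -> kept with NULL
All 6 rows appear; 1 has NULL category.

SQL:
SELECT a.name, b.name AS category
FROM products a
LEFT JOIN categories b ON a.category_id = b.id

Result:
name     | category   
---------+------------
Keyboard | Toys       
Charger  | Toys       
Notebook | Furniture  
Monitor  | Outdoor    
Chair    | Electronics
Laptop   | NULL       


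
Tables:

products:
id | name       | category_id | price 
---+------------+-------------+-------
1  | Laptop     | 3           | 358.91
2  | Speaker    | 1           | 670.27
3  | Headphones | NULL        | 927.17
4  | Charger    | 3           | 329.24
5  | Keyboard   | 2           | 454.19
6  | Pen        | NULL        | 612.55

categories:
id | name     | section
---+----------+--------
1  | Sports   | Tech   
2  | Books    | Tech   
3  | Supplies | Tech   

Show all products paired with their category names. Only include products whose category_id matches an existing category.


INNER JOIN keeps only products rows whose category_id matches an id in categories. Walk through each product:
  - product 1 (Laptop): category_id=3 -> matches Supplies
  - product 2 (Speaker): category_id=1 -> matches Sports
  - product 3 (Headphones): category_id=NULL, no match -> dropped
  - product 4 (Charger): category_id=3 -> matches Supplies
  - product 5 (Keyboard): category_id=2 -> matches Books
  - product 6 (Pen): category_id=NULL, no match -> dropped
So 2 of 6 rows are dropped.

SQL:
SELECT a.name, b.name AS category
FROM products a
INNER JOIN categories b ON a.category_id = b.id

Result:
name     | category
---------+---------
Laptop   | Supplies
Speaker  | Sports  
Charger  | Supplies
Keyboard | Books   
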